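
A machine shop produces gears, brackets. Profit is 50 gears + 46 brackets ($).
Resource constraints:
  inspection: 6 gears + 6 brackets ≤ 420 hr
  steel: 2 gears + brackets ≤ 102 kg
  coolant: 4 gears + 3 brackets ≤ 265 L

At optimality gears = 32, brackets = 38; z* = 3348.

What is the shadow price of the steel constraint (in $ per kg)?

4

Check each constraint at x*: inspection 420/420 (tight); steel 102/102 (tight); coolant 242/265 (slack 23).
Slack constraints have shadow price 0 (complementary slackness).
The binding rows give the dual system: 6·y_inspection + 2·y_steel = 50 and 6·y_inspection + 1·y_steel = 46.
→ y_inspection = 7 and y_steel = 4.
Shadow price of steel = 4.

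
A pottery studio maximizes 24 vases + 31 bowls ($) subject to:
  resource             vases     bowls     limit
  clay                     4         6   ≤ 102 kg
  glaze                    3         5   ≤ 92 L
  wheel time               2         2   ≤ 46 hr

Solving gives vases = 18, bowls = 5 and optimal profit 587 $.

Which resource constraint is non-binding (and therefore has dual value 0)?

clay: 102/102 (binding)
glaze: 79/92 (slack 13)
wheel time: 46/46 (binding)
By complementary slackness, a constraint with positive slack has shadow price 0 → glaze.

glaze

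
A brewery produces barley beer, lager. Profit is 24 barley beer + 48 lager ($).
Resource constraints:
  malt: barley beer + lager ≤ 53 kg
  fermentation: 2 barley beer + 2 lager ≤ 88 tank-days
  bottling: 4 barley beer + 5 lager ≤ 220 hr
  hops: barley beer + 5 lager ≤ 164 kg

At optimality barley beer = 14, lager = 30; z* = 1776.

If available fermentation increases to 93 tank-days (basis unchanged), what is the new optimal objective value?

1821

Binding: fermentation and hops. Non-binding: malt (9 unused), bottling (14 unused).
Since malt, bottling are not tight, their duals are 0.
Dual feasibility on the basic columns requires 2·y_fermentation + 1·y_hops = 24, 2·y_fermentation + 5·y_hops = 48.
This yields shadow prices y_fermentation = 9, y_hops = 6.
Δz = y_fermentation·Δb = 9 × (5) = 45, so new z* = 1776 + 45 = 1821.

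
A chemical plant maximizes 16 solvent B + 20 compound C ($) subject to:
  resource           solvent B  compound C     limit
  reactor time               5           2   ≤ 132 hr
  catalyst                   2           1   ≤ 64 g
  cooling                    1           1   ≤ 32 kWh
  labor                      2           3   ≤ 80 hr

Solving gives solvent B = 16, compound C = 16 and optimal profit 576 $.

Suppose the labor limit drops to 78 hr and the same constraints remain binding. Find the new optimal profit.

568

Binding: cooling and labor. Non-binding: reactor time (20 unused), catalyst (16 unused).
By complementary slackness, y = 0 for the non-binding constraints.
The binding rows give the dual system: 1·y_cooling + 2·y_labor = 16 and 1·y_cooling + 3·y_labor = 20.
This yields shadow prices y_cooling = 8, y_labor = 4.
Δz = y_labor·Δb = 4 × (-2) = -8, so new z* = 576 − 8 = 568.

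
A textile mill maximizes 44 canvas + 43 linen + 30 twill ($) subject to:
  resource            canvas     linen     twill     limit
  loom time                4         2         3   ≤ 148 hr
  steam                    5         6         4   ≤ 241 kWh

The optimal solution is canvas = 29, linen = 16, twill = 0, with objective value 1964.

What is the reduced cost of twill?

Both loom time and steam are binding at x*.
Dual feasibility on the basic columns requires 4·y_loom time + 5·y_steam = 44, 2·y_loom time + 6·y_steam = 43.
This yields shadow prices y_loom time = 3.5, y_steam = 6.
Reduced cost of twill: c₃ − yᵀa₃ = 30 − (3.5·3 + 6·4) = 30 − 34.5 = -4.5.

-4.5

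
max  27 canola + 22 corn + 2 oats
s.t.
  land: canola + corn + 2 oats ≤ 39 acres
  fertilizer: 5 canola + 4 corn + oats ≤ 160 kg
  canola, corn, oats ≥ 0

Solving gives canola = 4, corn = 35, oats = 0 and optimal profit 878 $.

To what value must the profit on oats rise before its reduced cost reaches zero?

9

Both land and fertilizer are binding at x*.
Dual feasibility on the basic columns requires 1·y_land + 5·y_fertilizer = 27, 1·y_land + 4·y_fertilizer = 22.
This yields shadow prices y_land = 2, y_fertilizer = 5.
oats enters the basis when its profit ≥ yᵀa₃ = 2·2 + 5·1 = 9.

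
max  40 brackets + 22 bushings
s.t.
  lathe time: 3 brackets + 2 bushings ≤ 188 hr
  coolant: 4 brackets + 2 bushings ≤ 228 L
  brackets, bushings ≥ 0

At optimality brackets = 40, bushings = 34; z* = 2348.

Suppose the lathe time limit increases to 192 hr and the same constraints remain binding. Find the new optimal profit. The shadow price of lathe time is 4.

2364

Δb = 4, so new z* = 2348 + (4)·(4) = 2348 + 16 = 2364.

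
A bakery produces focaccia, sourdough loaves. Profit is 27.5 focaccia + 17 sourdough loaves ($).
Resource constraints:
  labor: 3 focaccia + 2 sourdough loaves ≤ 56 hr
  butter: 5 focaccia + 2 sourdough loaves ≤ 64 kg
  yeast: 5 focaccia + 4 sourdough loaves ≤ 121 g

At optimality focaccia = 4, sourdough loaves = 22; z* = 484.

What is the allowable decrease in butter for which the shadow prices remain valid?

Binding constraints: labor, butter. The basis is B = [[3,2],[5,2]] with det -4.
Per unit decrease in butter, x* moves by d = (-0.5, 0.75).
The basis stays optimal until focaccia reaches 0; allowable decrease = 8 kg.

8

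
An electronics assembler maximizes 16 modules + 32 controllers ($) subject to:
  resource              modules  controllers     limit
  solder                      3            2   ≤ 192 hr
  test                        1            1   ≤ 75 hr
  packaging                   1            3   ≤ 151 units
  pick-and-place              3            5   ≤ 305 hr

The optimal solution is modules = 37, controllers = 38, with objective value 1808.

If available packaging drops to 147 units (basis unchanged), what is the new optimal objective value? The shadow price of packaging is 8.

Δb = -4, so new z* = 1808 + (8)·(-4) = 1808 − 32 = 1776.

1776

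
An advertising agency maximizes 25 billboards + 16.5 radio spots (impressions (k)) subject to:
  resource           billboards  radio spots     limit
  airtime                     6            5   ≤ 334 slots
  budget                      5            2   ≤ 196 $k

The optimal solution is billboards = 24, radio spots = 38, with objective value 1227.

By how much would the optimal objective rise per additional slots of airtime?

At the optimum: airtime uses 334 of 334 (binding); budget uses 196 of 196 (binding).
Dual feasibility on the basic columns requires 6·y_airtime + 5·y_budget = 25, 5·y_airtime + 2·y_budget = 16.5.
→ y_airtime = 2.5 and y_budget = 2.
Shadow price of airtime = 2.5.

2.5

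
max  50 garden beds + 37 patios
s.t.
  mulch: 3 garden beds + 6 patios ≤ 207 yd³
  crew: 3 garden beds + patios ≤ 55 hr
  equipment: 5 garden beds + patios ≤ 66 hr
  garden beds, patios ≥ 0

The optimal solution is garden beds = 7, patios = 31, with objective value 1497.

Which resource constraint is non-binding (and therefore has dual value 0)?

mulch: 207/207 (binding)
crew: 52/55 (slack 3)
equipment: 66/66 (binding)
By complementary slackness, a constraint with positive slack has shadow price 0 → crew.

crew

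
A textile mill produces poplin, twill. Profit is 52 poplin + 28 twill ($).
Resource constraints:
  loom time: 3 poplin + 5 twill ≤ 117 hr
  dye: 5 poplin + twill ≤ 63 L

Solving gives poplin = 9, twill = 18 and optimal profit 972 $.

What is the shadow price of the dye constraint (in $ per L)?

Both loom time and dye are binding at x*.
From A_Bᵀ y = c: 3·y_loom time + 5·y_dye = 52; 5·y_loom time + 1·y_dye = 28.
→ y_loom time = 4 and y_dye = 8.
Shadow price of dye = 8.

8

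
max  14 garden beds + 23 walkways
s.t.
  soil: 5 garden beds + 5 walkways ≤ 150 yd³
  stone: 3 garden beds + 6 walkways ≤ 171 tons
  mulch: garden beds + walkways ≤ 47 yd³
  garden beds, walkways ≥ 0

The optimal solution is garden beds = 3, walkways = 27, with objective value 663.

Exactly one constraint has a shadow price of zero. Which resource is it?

soil: 150/150 (binding)
stone: 171/171 (binding)
mulch: 30/47 (slack 17)
By complementary slackness, a constraint with positive slack has shadow price 0 → mulch.

mulch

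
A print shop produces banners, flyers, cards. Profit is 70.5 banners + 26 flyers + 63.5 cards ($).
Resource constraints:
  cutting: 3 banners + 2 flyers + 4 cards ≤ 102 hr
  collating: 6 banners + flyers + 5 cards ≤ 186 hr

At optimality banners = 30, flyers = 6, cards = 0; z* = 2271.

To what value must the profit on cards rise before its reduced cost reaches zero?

73

Check each constraint at x*: cutting 102/102 (tight); collating 186/186 (tight).
From A_Bᵀ y = c: 3·y_cutting + 6·y_collating = 70.5; 2·y_cutting + 1·y_collating = 26.
→ y_cutting = 9.5 and y_collating = 7.
cards enters the basis when its profit ≥ yᵀa₃ = 9.5·4 + 7·5 = 73.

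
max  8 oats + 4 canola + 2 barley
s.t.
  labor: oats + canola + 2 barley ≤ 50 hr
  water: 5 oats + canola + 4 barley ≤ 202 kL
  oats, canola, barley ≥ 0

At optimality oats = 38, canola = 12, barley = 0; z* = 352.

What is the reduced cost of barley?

Both labor and water are binding at x*.
From A_Bᵀ y = c: 1·y_labor + 5·y_water = 8; 1·y_labor + 1·y_water = 4.
→ y_labor = 3 and y_water = 1.
Reduced cost of barley: c₃ − yᵀa₃ = 2 − (3·2 + 1·4) = 2 − 10 = -8.

-8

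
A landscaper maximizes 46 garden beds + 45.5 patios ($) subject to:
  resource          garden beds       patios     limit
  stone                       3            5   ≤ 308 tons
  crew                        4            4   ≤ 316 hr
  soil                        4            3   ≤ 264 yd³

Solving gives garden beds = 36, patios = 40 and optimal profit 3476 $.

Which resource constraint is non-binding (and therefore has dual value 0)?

stone: 308/308 (binding)
crew: 304/316 (slack 12)
soil: 264/264 (binding)
By complementary slackness, a constraint with positive slack has shadow price 0 → crew.

crew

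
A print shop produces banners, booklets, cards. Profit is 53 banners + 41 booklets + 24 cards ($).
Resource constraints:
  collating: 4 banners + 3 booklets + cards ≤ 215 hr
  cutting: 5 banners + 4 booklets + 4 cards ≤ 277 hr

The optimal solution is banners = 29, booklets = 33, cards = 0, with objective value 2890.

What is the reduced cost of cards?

At the optimum: collating uses 215 of 215 (binding); cutting uses 277 of 277 (binding).
Dual feasibility on the basic columns requires 4·y_collating + 5·y_cutting = 53, 3·y_collating + 4·y_cutting = 41.
Solving: y_collating = 7, y_cutting = 5.
Reduced cost of cards: c₃ − yᵀa₃ = 24 − (7·1 + 5·4) = 24 − 27 = -3.

-3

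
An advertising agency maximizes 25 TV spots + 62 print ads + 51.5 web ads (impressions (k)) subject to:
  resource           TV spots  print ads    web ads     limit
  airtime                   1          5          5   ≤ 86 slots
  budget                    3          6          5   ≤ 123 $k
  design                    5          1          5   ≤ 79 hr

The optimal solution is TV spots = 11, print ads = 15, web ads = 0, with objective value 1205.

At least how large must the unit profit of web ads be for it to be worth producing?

55

Check each constraint at x*: airtime 86/86 (tight); budget 123/123 (tight); design 70/79 (slack 9).
Since design is not tight, its dual is 0.
Dual feasibility on the basic columns requires 1·y_airtime + 3·y_budget = 25, 5·y_airtime + 6·y_budget = 62.
This yields shadow prices y_airtime = 4, y_budget = 7.
web ads enters the basis when its profit ≥ yᵀa₃ = 4·5 + 7·5 = 55.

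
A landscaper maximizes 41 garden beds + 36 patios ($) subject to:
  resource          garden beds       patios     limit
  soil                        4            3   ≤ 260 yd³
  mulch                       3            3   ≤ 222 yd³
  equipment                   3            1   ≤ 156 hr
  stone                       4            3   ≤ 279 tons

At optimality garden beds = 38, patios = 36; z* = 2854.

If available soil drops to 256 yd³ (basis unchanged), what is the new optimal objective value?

2834

Binding: soil and mulch. Non-binding: equipment (6 unused), stone (19 unused).
By complementary slackness, y = 0 for the non-binding constraints.
Dual feasibility on the basic columns requires 4·y_soil + 3·y_mulch = 41, 3·y_soil + 3·y_mulch = 36.
→ y_soil = 5 and y_mulch = 7.
Δz = y_soil·Δb = 5 × (-4) = -20, so new z* = 2854 − 20 = 2834.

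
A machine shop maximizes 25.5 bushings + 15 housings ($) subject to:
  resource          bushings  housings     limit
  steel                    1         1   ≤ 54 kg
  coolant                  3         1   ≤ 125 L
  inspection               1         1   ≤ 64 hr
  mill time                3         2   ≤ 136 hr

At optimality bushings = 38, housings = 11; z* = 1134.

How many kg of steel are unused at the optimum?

steel used = 1·38 + 1·11 = 49; slack = 54 − 49 = 5.

5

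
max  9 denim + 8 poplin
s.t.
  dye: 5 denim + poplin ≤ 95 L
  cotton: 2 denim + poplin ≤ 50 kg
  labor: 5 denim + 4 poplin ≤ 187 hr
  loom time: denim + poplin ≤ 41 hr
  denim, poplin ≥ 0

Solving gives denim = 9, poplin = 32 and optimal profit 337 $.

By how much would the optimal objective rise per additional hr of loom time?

7

Binding: cotton and loom time. Non-binding: dye (18 unused), labor (14 unused).
By complementary slackness, y = 0 for the non-binding constraints.
The binding rows give the dual system: 2·y_cotton + 1·y_loom time = 9 and 1·y_cotton + 1·y_loom time = 8.
Solving: y_cotton = 1, y_loom time = 7.
Shadow price of loom time = 7.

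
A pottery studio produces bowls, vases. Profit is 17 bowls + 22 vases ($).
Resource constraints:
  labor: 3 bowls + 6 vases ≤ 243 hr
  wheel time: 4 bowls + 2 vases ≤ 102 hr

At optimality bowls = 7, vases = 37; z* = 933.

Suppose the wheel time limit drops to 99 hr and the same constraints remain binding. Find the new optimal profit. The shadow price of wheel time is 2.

Δb = -3, so new z* = 933 + (2)·(-3) = 933 − 6 = 927.

927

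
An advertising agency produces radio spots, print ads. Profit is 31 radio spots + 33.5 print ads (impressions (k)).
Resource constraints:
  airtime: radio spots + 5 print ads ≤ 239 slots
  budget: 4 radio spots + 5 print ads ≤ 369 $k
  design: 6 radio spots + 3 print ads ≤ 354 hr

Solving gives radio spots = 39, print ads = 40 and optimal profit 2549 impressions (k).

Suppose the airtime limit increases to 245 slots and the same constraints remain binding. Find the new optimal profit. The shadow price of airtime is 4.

Δb = 6, so new z* = 2549 + (4)·(6) = 2549 + 24 = 2573.

2573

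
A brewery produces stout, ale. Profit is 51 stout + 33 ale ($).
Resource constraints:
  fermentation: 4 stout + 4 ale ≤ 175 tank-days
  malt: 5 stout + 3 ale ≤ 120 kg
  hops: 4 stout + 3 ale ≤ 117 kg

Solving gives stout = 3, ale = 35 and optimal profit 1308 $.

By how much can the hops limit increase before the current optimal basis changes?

3

Binding constraints: malt, hops. The basis is B = [[5,3],[4,3]] with det 3.
Per unit increase in hops, x* moves by d = (-1, 1.6667).
The basis stays optimal until stout reaches 0; allowable increase = 3 kg.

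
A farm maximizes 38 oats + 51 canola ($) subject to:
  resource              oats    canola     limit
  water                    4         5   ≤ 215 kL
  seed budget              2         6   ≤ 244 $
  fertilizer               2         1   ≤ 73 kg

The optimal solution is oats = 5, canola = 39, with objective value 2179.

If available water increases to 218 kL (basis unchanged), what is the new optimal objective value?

2206

Binding: water and seed budget. Non-binding: fertilizer (24 unused).
Slack constraints have shadow price 0 (complementary slackness).
From A_Bᵀ y = c: 4·y_water + 2·y_seed budget = 38; 5·y_water + 6·y_seed budget = 51.
Solving: y_water = 9, y_seed budget = 1.
Δz = y_water·Δb = 9 × (3) = 27, so new z* = 2179 + 27 = 2206.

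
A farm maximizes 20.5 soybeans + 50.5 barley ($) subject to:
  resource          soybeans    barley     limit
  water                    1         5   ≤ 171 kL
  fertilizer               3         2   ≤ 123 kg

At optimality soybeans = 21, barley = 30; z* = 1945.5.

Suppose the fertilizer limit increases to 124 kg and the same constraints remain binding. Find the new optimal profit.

1949.5

Both water and fertilizer are binding at x*.
Dual feasibility on the basic columns requires 1·y_water + 3·y_fertilizer = 20.5, 5·y_water + 2·y_fertilizer = 50.5.
Solving: y_water = 8.5, y_fertilizer = 4.
Δz = y_fertilizer·Δb = 4 × (1) = 4, so new z* = 1945.5 + 4 = 1949.5.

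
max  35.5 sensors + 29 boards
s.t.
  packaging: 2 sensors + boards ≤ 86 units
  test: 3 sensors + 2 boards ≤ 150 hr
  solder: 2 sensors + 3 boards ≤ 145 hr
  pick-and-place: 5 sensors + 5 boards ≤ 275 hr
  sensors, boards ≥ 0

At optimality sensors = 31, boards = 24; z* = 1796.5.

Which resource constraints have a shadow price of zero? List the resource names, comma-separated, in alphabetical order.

packaging: 86/86 (binding)
test: 141/150 (slack 9)
solder: 134/145 (slack 11)
pick-and-place: 275/275 (binding)
By complementary slackness, a constraint with positive slack has shadow price 0 → solder, test.

solder, test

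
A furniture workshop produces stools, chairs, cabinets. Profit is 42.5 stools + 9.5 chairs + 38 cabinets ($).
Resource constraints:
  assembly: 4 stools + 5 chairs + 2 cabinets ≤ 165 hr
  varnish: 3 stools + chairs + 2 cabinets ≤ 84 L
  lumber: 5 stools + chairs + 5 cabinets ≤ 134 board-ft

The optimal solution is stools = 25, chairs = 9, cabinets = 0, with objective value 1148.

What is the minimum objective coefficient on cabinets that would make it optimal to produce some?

At the optimum: assembly uses 145 of 165 (slack = 20); varnish uses 84 of 84 (binding); lumber uses 134 of 134 (binding).
Slack constraints have shadow price 0 (complementary slackness).
Dual feasibility on the basic columns requires 3·y_varnish + 5·y_lumber = 42.5, 1·y_varnish + 1·y_lumber = 9.5.
This yields shadow prices y_varnish = 2.5, y_lumber = 7.
cabinets enters the basis when its profit ≥ yᵀa₃ = 2.5·2 + 7·5 = 40.

40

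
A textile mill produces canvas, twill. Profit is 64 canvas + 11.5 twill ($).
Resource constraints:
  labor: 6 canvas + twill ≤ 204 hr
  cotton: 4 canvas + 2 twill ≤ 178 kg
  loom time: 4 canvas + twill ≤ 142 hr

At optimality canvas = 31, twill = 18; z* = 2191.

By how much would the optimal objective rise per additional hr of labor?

9

At the optimum: labor uses 204 of 204 (binding); cotton uses 160 of 178 (slack = 18); loom time uses 142 of 142 (binding).
By complementary slackness, y = 0 for the non-binding constraint.
The binding rows give the dual system: 6·y_labor + 4·y_loom time = 64 and 1·y_labor + 1·y_loom time = 11.5.
Solving: y_labor = 9, y_loom time = 2.5.
Shadow price of labor = 9.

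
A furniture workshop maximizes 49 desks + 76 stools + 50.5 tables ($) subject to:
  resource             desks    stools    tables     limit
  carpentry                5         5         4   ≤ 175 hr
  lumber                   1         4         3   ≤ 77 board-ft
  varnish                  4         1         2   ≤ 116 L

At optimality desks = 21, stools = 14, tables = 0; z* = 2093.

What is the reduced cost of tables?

-8.5

Check each constraint at x*: carpentry 175/175 (tight); lumber 77/77 (tight); varnish 98/116 (slack 18).
Since varnish is not tight, its dual is 0.
Dual feasibility on the basic columns requires 5·y_carpentry + 1·y_lumber = 49, 5·y_carpentry + 4·y_lumber = 76.
→ y_carpentry = 8 and y_lumber = 9.
Reduced cost of tables: c₃ − yᵀa₃ = 50.5 − (8·4 + 9·3) = 50.5 − 59 = -8.5.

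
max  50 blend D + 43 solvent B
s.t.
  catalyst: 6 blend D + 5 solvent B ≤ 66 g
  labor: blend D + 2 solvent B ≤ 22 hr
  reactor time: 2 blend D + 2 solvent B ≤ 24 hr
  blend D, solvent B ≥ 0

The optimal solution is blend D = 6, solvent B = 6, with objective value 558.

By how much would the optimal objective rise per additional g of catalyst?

7

Binding: catalyst and reactor time. Non-binding: labor (4 unused).
By complementary slackness, y = 0 for the non-binding constraint.
Dual feasibility on the basic columns requires 6·y_catalyst + 2·y_reactor time = 50, 5·y_catalyst + 2·y_reactor time = 43.
Solving: y_catalyst = 7, y_reactor time = 4.
Shadow price of catalyst = 7.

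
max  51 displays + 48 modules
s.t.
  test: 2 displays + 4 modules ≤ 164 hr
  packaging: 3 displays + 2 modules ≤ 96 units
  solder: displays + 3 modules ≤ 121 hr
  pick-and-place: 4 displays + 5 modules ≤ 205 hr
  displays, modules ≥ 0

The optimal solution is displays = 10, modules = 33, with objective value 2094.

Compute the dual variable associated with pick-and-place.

Check each constraint at x*: test 152/164 (slack 12); packaging 96/96 (tight); solder 109/121 (slack 12); pick-and-place 205/205 (tight).
Slack constraints have shadow price 0 (complementary slackness).
The binding rows give the dual system: 3·y_packaging + 4·y_pick-and-place = 51 and 2·y_packaging + 5·y_pick-and-place = 48.
Solving: y_packaging = 9, y_pick-and-place = 6.
Shadow price of pick-and-place = 6.

6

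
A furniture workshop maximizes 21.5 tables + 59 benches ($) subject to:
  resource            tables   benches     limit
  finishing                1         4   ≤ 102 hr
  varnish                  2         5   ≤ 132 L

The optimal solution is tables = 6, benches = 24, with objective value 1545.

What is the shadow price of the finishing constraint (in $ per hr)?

Check each constraint at x*: finishing 102/102 (tight); varnish 132/132 (tight).
The binding rows give the dual system: 1·y_finishing + 2·y_varnish = 21.5 and 4·y_finishing + 5·y_varnish = 59.
This yields shadow prices y_finishing = 3.5, y_varnish = 9.
Shadow price of finishing = 3.5.

3.5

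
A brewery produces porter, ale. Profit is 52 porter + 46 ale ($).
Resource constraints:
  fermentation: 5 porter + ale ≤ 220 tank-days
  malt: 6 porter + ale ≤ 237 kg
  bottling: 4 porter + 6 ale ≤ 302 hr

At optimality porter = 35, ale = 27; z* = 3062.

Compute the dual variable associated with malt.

4

Check each constraint at x*: fermentation 202/220 (slack 18); malt 237/237 (tight); bottling 302/302 (tight).
Slack constraints have shadow price 0 (complementary slackness).
The binding rows give the dual system: 6·y_malt + 4·y_bottling = 52 and 1·y_malt + 6·y_bottling = 46.
→ y_malt = 4 and y_bottling = 7.
Shadow price of malt = 4.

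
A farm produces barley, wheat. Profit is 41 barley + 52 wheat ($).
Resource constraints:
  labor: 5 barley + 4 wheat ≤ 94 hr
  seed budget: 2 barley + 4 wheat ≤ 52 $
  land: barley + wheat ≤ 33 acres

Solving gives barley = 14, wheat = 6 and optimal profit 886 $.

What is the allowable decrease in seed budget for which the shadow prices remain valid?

14.4

Binding constraints: labor, seed budget. The basis is B = [[5,4],[2,4]] with det 12.
Per unit decrease in seed budget, x* moves by d = (0.3333, -0.4167).
The basis stays optimal until wheat reaches 0; allowable decrease = 14.4 $.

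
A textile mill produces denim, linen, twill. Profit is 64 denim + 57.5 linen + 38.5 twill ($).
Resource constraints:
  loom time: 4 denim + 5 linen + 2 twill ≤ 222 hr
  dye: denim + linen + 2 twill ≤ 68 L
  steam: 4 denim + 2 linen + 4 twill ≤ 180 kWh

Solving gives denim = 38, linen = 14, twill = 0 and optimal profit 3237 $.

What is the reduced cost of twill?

Check each constraint at x*: loom time 222/222 (tight); dye 52/68 (slack 16); steam 180/180 (tight).
Slack constraints have shadow price 0 (complementary slackness).
The binding rows give the dual system: 4·y_loom time + 4·y_steam = 64 and 5·y_loom time + 2·y_steam = 57.5.
→ y_loom time = 8.5 and y_steam = 7.5.
Reduced cost of twill: c₃ − yᵀa₃ = 38.5 − (8.5·2 + 7.5·4) = 38.5 − 47 = -8.5.

-8.5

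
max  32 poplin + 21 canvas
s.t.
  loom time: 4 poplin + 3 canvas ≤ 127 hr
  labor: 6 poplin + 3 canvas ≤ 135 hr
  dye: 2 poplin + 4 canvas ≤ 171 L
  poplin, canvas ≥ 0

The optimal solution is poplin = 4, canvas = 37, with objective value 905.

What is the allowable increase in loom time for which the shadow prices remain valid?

Binding constraints: loom time, labor. The basis is B = [[4,3],[6,3]] with det -6.
Per unit increase in loom time, x* moves by d = (-0.5, 1).
The basis stays optimal until dye becomes binding; allowable increase = 5 hr.

5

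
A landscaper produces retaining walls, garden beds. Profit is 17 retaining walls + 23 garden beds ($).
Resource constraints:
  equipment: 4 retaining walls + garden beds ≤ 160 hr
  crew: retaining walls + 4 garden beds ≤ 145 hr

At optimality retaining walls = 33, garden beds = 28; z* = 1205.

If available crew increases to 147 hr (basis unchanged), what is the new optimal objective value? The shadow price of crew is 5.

1215

Δb = 2, so new z* = 1205 + (5)·(2) = 1205 + 10 = 1215.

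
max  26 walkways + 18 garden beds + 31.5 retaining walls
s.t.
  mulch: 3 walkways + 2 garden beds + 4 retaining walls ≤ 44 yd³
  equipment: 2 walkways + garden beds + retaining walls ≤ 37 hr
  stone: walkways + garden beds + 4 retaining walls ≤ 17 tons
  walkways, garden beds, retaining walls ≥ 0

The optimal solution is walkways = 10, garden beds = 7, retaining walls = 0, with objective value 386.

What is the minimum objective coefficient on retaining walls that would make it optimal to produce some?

40

Check each constraint at x*: mulch 44/44 (tight); equipment 27/37 (slack 10); stone 17/17 (tight).
Slack constraints have shadow price 0 (complementary slackness).
From A_Bᵀ y = c: 3·y_mulch + 1·y_stone = 26; 2·y_mulch + 1·y_stone = 18.
→ y_mulch = 8 and y_stone = 2.
retaining walls enters the basis when its profit ≥ yᵀa₃ = 8·4 + 2·4 = 40.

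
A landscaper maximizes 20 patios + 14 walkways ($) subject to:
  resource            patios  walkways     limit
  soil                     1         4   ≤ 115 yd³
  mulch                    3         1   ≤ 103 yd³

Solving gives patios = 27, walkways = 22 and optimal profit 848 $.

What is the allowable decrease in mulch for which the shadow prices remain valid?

Binding constraints: soil, mulch. The basis is B = [[1,4],[3,1]] with det -11.
Per unit decrease in mulch, x* moves by d = (-0.3636, 0.0909).
The basis stays optimal until patios reaches 0; allowable decrease = 74.25 yd³.

74.25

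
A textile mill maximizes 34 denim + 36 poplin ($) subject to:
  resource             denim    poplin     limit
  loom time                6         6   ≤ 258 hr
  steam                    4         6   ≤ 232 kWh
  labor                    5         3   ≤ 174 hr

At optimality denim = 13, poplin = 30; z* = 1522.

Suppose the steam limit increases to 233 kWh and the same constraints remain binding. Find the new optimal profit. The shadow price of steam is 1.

Δb = 1, so new z* = 1522 + (1)·(1) = 1522 + 1 = 1523.

1523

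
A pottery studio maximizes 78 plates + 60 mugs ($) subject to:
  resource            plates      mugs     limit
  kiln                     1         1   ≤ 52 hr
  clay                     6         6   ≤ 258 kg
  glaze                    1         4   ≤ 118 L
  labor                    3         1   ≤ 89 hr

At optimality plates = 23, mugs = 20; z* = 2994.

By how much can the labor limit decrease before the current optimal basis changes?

Binding constraints: clay, labor. The basis is B = [[6,6],[3,1]] with det -12.
Per unit decrease in labor, x* moves by d = (-0.5, 0.5).
The basis stays optimal until glaze becomes binding; allowable decrease = 10 hr.

10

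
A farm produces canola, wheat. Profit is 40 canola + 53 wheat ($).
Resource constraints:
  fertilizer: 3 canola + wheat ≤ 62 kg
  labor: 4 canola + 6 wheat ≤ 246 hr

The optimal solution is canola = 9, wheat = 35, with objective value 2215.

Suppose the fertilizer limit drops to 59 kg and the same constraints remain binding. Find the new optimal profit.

At the optimum: fertilizer uses 62 of 62 (binding); labor uses 246 of 246 (binding).
The binding rows give the dual system: 3·y_fertilizer + 4·y_labor = 40 and 1·y_fertilizer + 6·y_labor = 53.
This yields shadow prices y_fertilizer = 2, y_labor = 8.5.
Δz = y_fertilizer·Δb = 2 × (-3) = -6, so new z* = 2215 − 6 = 2209.

2209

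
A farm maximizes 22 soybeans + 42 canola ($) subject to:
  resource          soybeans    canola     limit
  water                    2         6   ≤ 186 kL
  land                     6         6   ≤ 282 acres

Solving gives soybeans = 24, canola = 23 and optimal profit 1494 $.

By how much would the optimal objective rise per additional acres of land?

Check each constraint at x*: water 186/186 (tight); land 282/282 (tight).
Dual feasibility on the basic columns requires 2·y_water + 6·y_land = 22, 6·y_water + 6·y_land = 42.
This yields shadow prices y_water = 5, y_land = 2.
Shadow price of land = 2.

2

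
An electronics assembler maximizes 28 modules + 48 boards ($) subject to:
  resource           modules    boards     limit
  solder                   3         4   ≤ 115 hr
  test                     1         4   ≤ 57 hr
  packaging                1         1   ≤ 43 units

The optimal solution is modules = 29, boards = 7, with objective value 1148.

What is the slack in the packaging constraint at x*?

7

packaging used = 1·29 + 1·7 = 36; slack = 43 − 36 = 7.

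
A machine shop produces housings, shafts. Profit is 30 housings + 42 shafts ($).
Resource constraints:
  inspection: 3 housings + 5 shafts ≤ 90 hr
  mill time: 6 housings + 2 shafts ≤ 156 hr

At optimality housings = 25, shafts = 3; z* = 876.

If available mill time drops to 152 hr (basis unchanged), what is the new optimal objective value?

At the optimum: inspection uses 90 of 90 (binding); mill time uses 156 of 156 (binding).
Dual feasibility on the basic columns requires 3·y_inspection + 6·y_mill time = 30, 5·y_inspection + 2·y_mill time = 42.
This yields shadow prices y_inspection = 8, y_mill time = 1.
Δz = y_mill time·Δb = 1 × (-4) = -4, so new z* = 876 − 4 = 872.

872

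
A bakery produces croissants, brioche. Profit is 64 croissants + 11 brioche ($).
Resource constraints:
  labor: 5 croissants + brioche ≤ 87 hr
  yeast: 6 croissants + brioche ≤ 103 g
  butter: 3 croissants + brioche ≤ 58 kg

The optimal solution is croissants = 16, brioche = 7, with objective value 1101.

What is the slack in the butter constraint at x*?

butter used = 3·16 + 1·7 = 55; slack = 58 − 55 = 3.

3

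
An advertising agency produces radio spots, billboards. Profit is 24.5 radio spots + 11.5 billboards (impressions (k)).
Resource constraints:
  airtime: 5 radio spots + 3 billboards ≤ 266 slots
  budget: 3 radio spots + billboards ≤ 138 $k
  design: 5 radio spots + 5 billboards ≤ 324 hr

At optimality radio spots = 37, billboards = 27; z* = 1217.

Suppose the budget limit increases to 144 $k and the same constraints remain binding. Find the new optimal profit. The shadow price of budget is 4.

Δb = 6, so new z* = 1217 + (4)·(6) = 1217 + 24 = 1241.

1241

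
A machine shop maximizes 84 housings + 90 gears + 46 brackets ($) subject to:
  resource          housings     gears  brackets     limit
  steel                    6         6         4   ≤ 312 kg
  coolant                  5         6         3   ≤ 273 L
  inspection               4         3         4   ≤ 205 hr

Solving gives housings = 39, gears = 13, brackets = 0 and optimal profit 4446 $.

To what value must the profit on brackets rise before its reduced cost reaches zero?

54

At the optimum: steel uses 312 of 312 (binding); coolant uses 273 of 273 (binding); inspection uses 195 of 205 (slack = 10).
By complementary slackness, y = 0 for the non-binding constraint.
From A_Bᵀ y = c: 6·y_steel + 5·y_coolant = 84; 6·y_steel + 6·y_coolant = 90.
This yields shadow prices y_steel = 9, y_coolant = 6.
brackets enters the basis when its profit ≥ yᵀa₃ = 9·4 + 6·3 = 54.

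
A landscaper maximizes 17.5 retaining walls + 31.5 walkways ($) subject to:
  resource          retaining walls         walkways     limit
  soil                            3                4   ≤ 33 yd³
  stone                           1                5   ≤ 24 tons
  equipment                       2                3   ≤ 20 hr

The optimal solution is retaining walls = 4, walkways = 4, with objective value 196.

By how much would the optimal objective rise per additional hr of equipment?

Check each constraint at x*: soil 28/33 (slack 5); stone 24/24 (tight); equipment 20/20 (tight).
Slack constraints have shadow price 0 (complementary slackness).
The binding rows give the dual system: 1·y_stone + 2·y_equipment = 17.5 and 5·y_stone + 3·y_equipment = 31.5.
This yields shadow prices y_stone = 1.5, y_equipment = 8.
Shadow price of equipment = 8.

8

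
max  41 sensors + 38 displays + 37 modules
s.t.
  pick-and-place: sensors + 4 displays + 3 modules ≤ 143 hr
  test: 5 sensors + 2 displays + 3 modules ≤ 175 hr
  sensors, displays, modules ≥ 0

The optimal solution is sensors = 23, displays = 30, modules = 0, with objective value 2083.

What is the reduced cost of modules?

Check each constraint at x*: pick-and-place 143/143 (tight); test 175/175 (tight).
The binding rows give the dual system: 1·y_pick-and-place + 5·y_test = 41 and 4·y_pick-and-place + 2·y_test = 38.
Solving: y_pick-and-place = 6, y_test = 7.
Reduced cost of modules: c₃ − yᵀa₃ = 37 − (6·3 + 7·3) = 37 − 39 = -2.

-2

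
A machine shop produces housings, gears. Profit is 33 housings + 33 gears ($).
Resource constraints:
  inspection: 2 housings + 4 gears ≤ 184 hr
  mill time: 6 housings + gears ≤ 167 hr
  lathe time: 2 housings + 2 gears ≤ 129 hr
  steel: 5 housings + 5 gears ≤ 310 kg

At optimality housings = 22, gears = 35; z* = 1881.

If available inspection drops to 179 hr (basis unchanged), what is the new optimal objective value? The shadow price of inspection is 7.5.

1843.5

Δb = -5, so new z* = 1881 + (7.5)·(-5) = 1881 − 37.5 = 1843.5.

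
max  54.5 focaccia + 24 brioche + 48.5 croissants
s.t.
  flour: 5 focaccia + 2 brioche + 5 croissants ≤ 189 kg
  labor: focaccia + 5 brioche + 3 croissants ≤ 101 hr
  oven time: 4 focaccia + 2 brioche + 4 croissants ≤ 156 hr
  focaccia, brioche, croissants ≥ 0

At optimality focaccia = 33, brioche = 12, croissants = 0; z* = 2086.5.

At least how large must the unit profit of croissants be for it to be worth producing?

At the optimum: flour uses 189 of 189 (binding); labor uses 93 of 101 (slack = 8); oven time uses 156 of 156 (binding).
By complementary slackness, y = 0 for the non-binding constraint.
The binding rows give the dual system: 5·y_flour + 4·y_oven time = 54.5 and 2·y_flour + 2·y_oven time = 24.
Solving: y_flour = 6.5, y_oven time = 5.5.
croissants enters the basis when its profit ≥ yᵀa₃ = 6.5·5 + 5.5·4 = 54.5.

54.5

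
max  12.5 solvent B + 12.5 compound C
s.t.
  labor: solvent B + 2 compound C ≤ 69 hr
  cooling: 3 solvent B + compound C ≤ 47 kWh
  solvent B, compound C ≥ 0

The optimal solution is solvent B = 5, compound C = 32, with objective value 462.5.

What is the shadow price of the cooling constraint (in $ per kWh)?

At the optimum: labor uses 69 of 69 (binding); cooling uses 47 of 47 (binding).
Dual feasibility on the basic columns requires 1·y_labor + 3·y_cooling = 12.5, 2·y_labor + 1·y_cooling = 12.5.
→ y_labor = 5 and y_cooling = 2.5.
Shadow price of cooling = 2.5.

2.5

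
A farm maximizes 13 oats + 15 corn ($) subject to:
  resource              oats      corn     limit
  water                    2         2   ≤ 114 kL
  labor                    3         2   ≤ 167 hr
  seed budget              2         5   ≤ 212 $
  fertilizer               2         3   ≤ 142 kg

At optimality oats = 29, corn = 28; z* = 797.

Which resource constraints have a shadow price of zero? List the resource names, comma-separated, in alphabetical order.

water: 114/114 (binding)
labor: 143/167 (slack 24)
seed budget: 198/212 (slack 14)
fertilizer: 142/142 (binding)
By complementary slackness, a constraint with positive slack has shadow price 0 → labor, seed budget.

labor, seed budget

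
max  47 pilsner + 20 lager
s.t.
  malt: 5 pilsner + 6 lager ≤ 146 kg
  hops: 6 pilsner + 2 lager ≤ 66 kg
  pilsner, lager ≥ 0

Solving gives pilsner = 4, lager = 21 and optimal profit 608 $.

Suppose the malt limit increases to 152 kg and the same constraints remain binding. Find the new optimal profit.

Check each constraint at x*: malt 146/146 (tight); hops 66/66 (tight).
Dual feasibility on the basic columns requires 5·y_malt + 6·y_hops = 47, 6·y_malt + 2·y_hops = 20.
→ y_malt = 1 and y_hops = 7.
Δz = y_malt·Δb = 1 × (6) = 6, so new z* = 608 + 6 = 614.

614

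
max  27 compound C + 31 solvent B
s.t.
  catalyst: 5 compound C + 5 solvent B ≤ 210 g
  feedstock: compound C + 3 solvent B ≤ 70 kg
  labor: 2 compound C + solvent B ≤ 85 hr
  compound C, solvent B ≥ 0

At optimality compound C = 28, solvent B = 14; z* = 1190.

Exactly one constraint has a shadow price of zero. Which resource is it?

catalyst: 210/210 (binding)
feedstock: 70/70 (binding)
labor: 70/85 (slack 15)
By complementary slackness, a constraint with positive slack has shadow price 0 → labor.

labor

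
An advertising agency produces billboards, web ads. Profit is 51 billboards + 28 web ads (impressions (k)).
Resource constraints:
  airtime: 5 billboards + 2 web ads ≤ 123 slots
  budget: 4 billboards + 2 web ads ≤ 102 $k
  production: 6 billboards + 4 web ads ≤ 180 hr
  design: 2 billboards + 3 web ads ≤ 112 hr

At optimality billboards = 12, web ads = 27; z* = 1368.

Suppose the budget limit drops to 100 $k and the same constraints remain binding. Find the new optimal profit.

1350

Check each constraint at x*: airtime 114/123 (slack 9); budget 102/102 (tight); production 180/180 (tight); design 105/112 (slack 7).
By complementary slackness, y = 0 for the non-binding constraints.
Dual feasibility on the basic columns requires 4·y_budget + 6·y_production = 51, 2·y_budget + 4·y_production = 28.
Solving: y_budget = 9, y_production = 2.5.
Δz = y_budget·Δb = 9 × (-2) = -18, so new z* = 1368 − 18 = 1350.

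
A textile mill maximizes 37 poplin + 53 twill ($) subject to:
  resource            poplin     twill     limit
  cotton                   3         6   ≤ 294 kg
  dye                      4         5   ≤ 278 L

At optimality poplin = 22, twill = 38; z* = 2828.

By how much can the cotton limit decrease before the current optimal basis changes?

85.5

Binding constraints: cotton, dye. The basis is B = [[3,6],[4,5]] with det -9.
Per unit decrease in cotton, x* moves by d = (0.5556, -0.4444).
The basis stays optimal until twill reaches 0; allowable decrease = 85.5 kg.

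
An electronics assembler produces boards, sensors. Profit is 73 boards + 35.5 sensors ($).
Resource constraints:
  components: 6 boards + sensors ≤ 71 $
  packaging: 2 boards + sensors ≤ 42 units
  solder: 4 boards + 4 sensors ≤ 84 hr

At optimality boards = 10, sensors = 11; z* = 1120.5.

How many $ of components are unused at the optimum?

0

components used = 6·10 + 1·11 = 71; slack = 71 − 71 = 0.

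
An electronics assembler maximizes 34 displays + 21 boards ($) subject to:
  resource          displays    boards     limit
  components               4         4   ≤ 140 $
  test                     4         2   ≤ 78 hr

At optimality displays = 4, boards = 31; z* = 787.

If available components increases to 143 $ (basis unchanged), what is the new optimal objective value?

Check each constraint at x*: components 140/140 (tight); test 78/78 (tight).
From A_Bᵀ y = c: 4·y_components + 4·y_test = 34; 4·y_components + 2·y_test = 21.
→ y_components = 2 and y_test = 6.5.
Δz = y_components·Δb = 2 × (3) = 6, so new z* = 787 + 6 = 793.

793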